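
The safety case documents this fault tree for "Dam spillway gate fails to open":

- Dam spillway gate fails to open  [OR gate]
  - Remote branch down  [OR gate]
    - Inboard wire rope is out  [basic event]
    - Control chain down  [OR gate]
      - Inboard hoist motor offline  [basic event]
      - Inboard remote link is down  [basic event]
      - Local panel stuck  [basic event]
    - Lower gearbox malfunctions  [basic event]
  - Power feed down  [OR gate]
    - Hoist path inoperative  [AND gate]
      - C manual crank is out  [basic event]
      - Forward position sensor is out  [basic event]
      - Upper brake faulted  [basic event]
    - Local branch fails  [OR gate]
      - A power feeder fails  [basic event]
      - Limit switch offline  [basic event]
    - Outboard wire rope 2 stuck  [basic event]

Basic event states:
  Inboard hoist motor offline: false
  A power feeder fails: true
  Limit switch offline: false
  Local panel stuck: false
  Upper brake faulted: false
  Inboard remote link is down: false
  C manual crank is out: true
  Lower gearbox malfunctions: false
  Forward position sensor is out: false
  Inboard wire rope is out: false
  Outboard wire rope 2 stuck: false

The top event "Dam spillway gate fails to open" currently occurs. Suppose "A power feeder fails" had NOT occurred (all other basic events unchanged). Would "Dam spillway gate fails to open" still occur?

No

Counterfactual: set "A power feeder fails" to not occurred.
Control chain down [OR]: Inboard hoist motor offline=not, Inboard remote link is down=not, Local panel stuck=not → no input occurs → does not occur.
Remote branch down [OR]: Inboard wire rope is out=not, Control chain down=not, Lower gearbox malfunctions=not → no input occurs → does not occur.
Hoist path inoperative [AND]: C manual crank is out=occurs, Forward position sensor is out=not, Upper brake faulted=not → not all inputs occur → does not occur.
Local branch fails [OR]: A power feeder fails=not, Limit switch offline=not → no input occurs → does not occur.
Power feed down [OR]: Hoist path inoperative=not, Local branch fails=not, Outboard wire rope 2 stuck=not → no input occurs → does not occur.
Dam spillway gate fails to open [OR]: Remote branch down=not, Power feed down=not → no input occurs → does not occur.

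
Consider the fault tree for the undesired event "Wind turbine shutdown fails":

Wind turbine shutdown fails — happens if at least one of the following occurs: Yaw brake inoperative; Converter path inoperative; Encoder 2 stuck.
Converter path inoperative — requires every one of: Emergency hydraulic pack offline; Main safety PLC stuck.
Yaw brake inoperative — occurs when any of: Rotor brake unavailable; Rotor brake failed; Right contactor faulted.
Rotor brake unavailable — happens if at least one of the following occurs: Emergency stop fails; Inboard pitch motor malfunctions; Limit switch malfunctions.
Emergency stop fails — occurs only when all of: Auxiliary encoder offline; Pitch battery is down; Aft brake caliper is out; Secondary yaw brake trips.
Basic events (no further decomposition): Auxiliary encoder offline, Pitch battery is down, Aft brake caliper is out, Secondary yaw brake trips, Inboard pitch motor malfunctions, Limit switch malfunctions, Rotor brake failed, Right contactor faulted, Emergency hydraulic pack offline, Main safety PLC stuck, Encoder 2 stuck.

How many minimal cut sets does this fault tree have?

7

Emergency stop fails [AND]: one cut set from each child combined → 1 × 1 × 1 × 1 = 1 cut set(s).
Rotor brake unavailable [OR]: union of children's cut sets → 3 cut set(s).
Yaw brake inoperative [OR]: union of children's cut sets → 5 cut set(s).
Converter path inoperative [AND]: one cut set from each child combined → 1 × 1 = 1 cut set(s).
Wind turbine shutdown fails [OR]: union of children's cut sets → 7 cut set(s).
Minimal cut sets: {Aft brake caliper is out, Auxiliary encoder offline, Pitch battery is down, Secondary yaw brake trips}; {Inboard pitch motor malfunctions}; {Limit switch malfunctions}; {Rotor brake failed}; {Right contactor faulted}; {Emergency hydraulic pack offline, Main safety PLC stuck}; {Encoder 2 stuck}.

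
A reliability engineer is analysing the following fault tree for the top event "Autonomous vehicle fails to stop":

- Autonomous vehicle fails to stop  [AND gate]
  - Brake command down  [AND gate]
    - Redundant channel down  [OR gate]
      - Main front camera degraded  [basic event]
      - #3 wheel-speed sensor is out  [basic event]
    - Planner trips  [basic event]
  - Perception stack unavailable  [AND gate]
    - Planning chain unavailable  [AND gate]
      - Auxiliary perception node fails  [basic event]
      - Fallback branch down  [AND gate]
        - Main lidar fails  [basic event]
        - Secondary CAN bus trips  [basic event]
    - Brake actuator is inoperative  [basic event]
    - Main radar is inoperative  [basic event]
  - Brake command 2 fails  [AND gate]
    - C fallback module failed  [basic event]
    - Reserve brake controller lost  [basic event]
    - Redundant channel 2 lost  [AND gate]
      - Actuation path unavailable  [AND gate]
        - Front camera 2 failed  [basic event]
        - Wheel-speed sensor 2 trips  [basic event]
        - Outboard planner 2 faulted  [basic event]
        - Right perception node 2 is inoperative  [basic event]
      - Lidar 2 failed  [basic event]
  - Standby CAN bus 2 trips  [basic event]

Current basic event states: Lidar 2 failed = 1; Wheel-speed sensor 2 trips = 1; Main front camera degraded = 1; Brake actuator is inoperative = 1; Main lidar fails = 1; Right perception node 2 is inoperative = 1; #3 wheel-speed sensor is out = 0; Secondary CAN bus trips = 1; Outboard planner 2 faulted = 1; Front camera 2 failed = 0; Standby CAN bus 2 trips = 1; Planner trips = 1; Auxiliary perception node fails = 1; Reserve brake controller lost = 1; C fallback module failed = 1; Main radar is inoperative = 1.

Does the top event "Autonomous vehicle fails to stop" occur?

Redundant channel down [OR]: Main front camera degraded=occurs, #3 wheel-speed sensor is out=not → at least one input occurs → occurs.
Brake command down [AND]: Redundant channel down=occurs, Planner trips=occurs → all inputs occur → occurs.
Fallback branch down [AND]: Main lidar fails=occurs, Secondary CAN bus trips=occurs → all inputs occur → occurs.
Planning chain unavailable [AND]: Auxiliary perception node fails=occurs, Fallback branch down=occurs → all inputs occur → occurs.
Perception stack unavailable [AND]: Planning chain unavailable=occurs, Brake actuator is inoperative=occurs, Main radar is inoperative=occurs → all inputs occur → occurs.
Actuation path unavailable [AND]: Front camera 2 failed=not, Wheel-speed sensor 2 trips=occurs, Outboard planner 2 faulted=occurs, Right perception node 2 is inoperative=occurs → not all inputs occur → does not occur.
Redundant channel 2 lost [AND]: Actuation path unavailable=not, Lidar 2 failed=occurs → not all inputs occur → does not occur.
Brake command 2 fails [AND]: C fallback module failed=occurs, Reserve brake controller lost=occurs, Redundant channel 2 lost=not → not all inputs occur → does not occur.
Autonomous vehicle fails to stop [AND]: Brake command down=occurs, Perception stack unavailable=occurs, Brake command 2 fails=not, Standby CAN bus 2 trips=occurs → not all inputs occur → does not occur.

No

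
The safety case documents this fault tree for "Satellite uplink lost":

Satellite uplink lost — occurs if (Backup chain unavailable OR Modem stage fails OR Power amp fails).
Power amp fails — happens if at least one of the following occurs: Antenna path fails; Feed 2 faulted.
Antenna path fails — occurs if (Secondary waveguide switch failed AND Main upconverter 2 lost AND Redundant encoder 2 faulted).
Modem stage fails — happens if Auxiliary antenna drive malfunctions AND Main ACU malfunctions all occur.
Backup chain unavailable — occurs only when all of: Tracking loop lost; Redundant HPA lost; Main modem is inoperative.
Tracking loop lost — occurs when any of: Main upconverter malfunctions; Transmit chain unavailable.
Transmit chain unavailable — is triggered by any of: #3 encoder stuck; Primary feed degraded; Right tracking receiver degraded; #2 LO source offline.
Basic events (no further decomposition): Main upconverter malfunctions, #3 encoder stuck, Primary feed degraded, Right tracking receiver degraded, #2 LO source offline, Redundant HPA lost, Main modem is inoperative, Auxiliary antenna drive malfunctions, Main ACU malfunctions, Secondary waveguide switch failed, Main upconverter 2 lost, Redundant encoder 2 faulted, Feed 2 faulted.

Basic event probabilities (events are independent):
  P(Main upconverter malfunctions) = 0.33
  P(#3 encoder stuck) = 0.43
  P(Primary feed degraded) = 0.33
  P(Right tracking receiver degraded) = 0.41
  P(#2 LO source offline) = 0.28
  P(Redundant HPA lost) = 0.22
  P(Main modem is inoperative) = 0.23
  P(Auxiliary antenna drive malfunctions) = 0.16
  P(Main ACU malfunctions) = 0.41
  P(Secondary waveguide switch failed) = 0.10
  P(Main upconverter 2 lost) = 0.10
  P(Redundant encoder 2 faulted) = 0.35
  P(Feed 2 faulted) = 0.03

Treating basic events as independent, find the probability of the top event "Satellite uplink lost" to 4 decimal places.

0.1375

P(Transmit chain unavailable) [OR] = 1 − (1−0.43) × (1−0.33) × (1−0.41) × (1−0.28) = 0.837769
P(Tracking loop lost) [OR] = 1 − (1−0.33) × (1−0.837769) = 0.891305
P(Backup chain unavailable) [AND] = 0.891305 × 0.22 × 0.23 = 0.045100
P(Modem stage fails) [AND] = 0.16 × 0.41 = 0.065600
P(Antenna path fails) [AND] = 0.10 × 0.10 × 0.35 = 0.003500
P(Power amp fails) [OR] = 1 − (1−0.003500) × (1−0.03) = 0.033395
P(Satellite uplink lost) [OR] = 1 − (1−0.045100) × (1−0.065600) × (1−0.033395) = 0.137538
Rounded to 4 decimal places: P(Satellite uplink lost) ≈ 0.1375.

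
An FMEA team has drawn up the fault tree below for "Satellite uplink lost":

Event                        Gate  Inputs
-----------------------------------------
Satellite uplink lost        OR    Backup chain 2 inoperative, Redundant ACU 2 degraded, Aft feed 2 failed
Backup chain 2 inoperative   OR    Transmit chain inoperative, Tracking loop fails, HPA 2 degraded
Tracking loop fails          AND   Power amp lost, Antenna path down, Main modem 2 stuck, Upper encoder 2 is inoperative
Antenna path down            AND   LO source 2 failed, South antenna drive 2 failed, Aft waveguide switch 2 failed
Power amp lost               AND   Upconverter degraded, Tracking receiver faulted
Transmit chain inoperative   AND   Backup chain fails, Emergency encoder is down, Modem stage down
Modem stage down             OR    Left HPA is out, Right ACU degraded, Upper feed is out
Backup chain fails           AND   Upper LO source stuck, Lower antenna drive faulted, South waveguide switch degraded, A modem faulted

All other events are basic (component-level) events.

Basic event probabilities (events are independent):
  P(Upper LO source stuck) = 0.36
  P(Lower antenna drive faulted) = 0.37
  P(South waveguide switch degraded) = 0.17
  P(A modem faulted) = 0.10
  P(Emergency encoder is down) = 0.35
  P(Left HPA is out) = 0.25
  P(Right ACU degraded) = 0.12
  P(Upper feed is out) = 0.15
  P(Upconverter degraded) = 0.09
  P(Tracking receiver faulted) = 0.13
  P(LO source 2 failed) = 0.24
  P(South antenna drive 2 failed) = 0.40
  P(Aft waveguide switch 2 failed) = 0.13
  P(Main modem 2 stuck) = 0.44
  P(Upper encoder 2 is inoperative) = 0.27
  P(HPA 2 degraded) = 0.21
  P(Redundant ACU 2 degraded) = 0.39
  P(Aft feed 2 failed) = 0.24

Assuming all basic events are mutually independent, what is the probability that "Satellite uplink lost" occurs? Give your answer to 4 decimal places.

0.6339

P(Backup chain fails) [AND] = 0.36 × 0.37 × 0.17 × 0.10 = 0.002264
P(Modem stage down) [OR] = 1 − (1−0.25) × (1−0.12) × (1−0.15) = 0.439000
P(Transmit chain inoperative) [AND] = 0.002264 × 0.35 × 0.439000 = 0.000348
P(Power amp lost) [AND] = 0.09 × 0.13 = 0.011700
P(Antenna path down) [AND] = 0.24 × 0.40 × 0.13 = 0.012480
P(Tracking loop fails) [AND] = 0.011700 × 0.012480 × 0.44 × 0.27 = 0.000017
P(Backup chain 2 inoperative) [OR] = 1 − (1−0.000348) × (1−0.000017) × (1−0.21) = 0.210288
P(Satellite uplink lost) [OR] = 1 − (1−0.210288) × (1−0.39) × (1−0.24) = 0.633890
Rounded to 4 decimal places: P(Satellite uplink lost) ≈ 0.6339.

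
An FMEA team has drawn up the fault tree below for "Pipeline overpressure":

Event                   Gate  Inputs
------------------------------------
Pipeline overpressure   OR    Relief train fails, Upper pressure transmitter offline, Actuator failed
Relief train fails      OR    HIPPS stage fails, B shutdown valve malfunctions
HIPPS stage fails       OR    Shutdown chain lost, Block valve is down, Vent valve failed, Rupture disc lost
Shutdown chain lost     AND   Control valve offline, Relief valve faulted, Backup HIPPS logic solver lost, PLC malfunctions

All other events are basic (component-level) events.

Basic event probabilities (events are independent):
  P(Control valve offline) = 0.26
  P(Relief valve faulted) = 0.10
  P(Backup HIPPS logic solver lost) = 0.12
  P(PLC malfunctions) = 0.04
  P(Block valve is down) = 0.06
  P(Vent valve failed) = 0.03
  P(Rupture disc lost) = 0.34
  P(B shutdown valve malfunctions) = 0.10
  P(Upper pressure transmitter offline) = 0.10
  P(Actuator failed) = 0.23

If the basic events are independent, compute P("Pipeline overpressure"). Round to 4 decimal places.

0.6247

P(Shutdown chain lost) [AND] = 0.26 × 0.10 × 0.12 × 0.04 = 0.000125
P(HIPPS stage fails) [OR] = 1 − (1−0.000125) × (1−0.06) × (1−0.03) × (1−0.34) = 0.398287
P(Relief train fails) [OR] = 1 − (1−0.398287) × (1−0.10) = 0.458458
P(Pipeline overpressure) [OR] = 1 − (1−0.458458) × (1−0.10) × (1−0.23) = 0.624711
Rounded to 4 decimal places: P(Pipeline overpressure) ≈ 0.6247.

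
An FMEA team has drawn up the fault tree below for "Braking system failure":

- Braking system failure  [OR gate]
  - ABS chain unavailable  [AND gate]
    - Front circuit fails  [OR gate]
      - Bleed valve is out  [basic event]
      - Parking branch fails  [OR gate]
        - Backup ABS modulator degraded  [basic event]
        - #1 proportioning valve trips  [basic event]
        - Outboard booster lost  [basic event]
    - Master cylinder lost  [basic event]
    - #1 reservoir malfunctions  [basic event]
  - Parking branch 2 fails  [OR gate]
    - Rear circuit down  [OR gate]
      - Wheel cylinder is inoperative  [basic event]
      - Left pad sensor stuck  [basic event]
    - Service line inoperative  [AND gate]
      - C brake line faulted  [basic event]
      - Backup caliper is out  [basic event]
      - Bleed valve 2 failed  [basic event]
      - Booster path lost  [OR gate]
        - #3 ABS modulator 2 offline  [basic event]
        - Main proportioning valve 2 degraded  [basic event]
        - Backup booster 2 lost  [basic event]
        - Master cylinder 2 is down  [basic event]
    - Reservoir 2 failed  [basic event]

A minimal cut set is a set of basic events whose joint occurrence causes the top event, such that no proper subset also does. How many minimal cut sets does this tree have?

Parking branch fails [OR]: union of children's cut sets → 3 cut set(s).
Front circuit fails [OR]: union of children's cut sets → 4 cut set(s).
ABS chain unavailable [AND]: one cut set from each child combined → 4 × 1 × 1 = 4 cut set(s).
Rear circuit down [OR]: union of children's cut sets → 2 cut set(s).
Booster path lost [OR]: union of children's cut sets → 4 cut set(s).
Service line inoperative [AND]: one cut set from each child combined → 1 × 1 × 1 × 4 = 4 cut set(s).
Parking branch 2 fails [OR]: union of children's cut sets → 7 cut set(s).
Braking system failure [OR]: union of children's cut sets → 11 cut set(s).

11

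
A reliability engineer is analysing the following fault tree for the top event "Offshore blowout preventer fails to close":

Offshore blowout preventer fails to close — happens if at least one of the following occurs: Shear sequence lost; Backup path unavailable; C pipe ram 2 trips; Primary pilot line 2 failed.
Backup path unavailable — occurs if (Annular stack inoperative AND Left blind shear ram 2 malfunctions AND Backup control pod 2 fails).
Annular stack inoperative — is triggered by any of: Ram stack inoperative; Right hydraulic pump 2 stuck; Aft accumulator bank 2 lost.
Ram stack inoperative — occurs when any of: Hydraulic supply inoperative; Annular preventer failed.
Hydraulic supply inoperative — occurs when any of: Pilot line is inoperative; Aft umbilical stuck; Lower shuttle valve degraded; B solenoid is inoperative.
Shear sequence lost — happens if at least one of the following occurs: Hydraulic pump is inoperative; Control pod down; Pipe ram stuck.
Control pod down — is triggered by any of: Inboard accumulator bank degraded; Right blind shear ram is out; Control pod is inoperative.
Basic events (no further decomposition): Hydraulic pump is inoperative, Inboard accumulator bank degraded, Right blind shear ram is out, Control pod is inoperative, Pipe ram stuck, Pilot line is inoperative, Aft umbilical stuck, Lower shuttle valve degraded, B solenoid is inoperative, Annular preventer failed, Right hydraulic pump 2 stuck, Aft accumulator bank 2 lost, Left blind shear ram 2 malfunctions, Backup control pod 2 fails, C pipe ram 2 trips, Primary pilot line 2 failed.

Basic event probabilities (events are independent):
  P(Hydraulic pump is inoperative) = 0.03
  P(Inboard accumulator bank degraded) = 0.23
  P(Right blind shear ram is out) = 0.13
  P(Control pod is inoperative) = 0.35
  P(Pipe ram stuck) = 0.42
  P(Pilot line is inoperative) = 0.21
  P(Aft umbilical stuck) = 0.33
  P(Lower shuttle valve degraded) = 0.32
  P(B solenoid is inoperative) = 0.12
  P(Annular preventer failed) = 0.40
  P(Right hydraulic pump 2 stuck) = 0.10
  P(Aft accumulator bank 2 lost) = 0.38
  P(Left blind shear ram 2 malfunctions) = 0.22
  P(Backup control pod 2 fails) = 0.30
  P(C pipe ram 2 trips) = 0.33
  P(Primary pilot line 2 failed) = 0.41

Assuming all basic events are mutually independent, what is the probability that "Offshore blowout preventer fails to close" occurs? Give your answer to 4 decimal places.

P(Control pod down) [OR] = 1 − (1−0.23) × (1−0.13) × (1−0.35) = 0.564565
P(Shear sequence lost) [OR] = 1 − (1−0.03) × (1−0.564565) × (1−0.42) = 0.755024
P(Hydraulic supply inoperative) [OR] = 1 − (1−0.21) × (1−0.33) × (1−0.32) × (1−0.12) = 0.683267
P(Ram stack inoperative) [OR] = 1 − (1−0.683267) × (1−0.40) = 0.809960
P(Annular stack inoperative) [OR] = 1 − (1−0.809960) × (1−0.10) × (1−0.38) = 0.893958
P(Backup path unavailable) [AND] = 0.893958 × 0.22 × 0.30 = 0.059001
P(Offshore blowout preventer fails to close) [OR] = 1 − (1−0.755024) × (1−0.059001) × (1−0.33) × (1−0.41) = 0.908875
Rounded to 4 decimal places: P(Offshore blowout preventer fails to close) ≈ 0.9089.

0.9089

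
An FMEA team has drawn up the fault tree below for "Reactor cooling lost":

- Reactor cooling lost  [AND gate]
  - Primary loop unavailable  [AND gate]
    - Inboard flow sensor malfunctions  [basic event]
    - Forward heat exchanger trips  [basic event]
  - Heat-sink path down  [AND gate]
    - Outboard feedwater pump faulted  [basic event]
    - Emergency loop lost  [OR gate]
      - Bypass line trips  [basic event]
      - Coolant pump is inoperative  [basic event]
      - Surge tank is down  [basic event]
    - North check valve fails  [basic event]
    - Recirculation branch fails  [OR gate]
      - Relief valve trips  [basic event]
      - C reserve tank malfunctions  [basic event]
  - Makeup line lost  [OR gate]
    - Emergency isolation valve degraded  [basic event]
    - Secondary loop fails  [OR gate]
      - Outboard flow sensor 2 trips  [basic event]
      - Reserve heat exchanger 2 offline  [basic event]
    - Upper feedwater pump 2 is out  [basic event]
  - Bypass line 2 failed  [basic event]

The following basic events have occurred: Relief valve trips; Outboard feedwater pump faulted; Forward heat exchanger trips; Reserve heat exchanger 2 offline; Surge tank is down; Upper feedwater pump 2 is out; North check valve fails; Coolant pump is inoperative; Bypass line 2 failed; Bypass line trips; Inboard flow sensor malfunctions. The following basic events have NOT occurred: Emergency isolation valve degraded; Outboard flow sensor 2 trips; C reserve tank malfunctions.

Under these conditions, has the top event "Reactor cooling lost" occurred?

Primary loop unavailable [AND]: Inboard flow sensor malfunctions=occurs, Forward heat exchanger trips=occurs → all inputs occur → occurs.
Emergency loop lost [OR]: Bypass line trips=occurs, Coolant pump is inoperative=occurs, Surge tank is down=occurs → at least one input occurs → occurs.
Recirculation branch fails [OR]: Relief valve trips=occurs, C reserve tank malfunctions=not → at least one input occurs → occurs.
Heat-sink path down [AND]: Outboard feedwater pump faulted=occurs, Emergency loop lost=occurs, North check valve fails=occurs, Recirculation branch fails=occurs → all inputs occur → occurs.
Secondary loop fails [OR]: Outboard flow sensor 2 trips=not, Reserve heat exchanger 2 offline=occurs → at least one input occurs → occurs.
Makeup line lost [OR]: Emergency isolation valve degraded=not, Secondary loop fails=occurs, Upper feedwater pump 2 is out=occurs → at least one input occurs → occurs.
Reactor cooling lost [AND]: Primary loop unavailable=occurs, Heat-sink path down=occurs, Makeup line lost=occurs, Bypass line 2 failed=occurs → all inputs occur → occurs.

Yes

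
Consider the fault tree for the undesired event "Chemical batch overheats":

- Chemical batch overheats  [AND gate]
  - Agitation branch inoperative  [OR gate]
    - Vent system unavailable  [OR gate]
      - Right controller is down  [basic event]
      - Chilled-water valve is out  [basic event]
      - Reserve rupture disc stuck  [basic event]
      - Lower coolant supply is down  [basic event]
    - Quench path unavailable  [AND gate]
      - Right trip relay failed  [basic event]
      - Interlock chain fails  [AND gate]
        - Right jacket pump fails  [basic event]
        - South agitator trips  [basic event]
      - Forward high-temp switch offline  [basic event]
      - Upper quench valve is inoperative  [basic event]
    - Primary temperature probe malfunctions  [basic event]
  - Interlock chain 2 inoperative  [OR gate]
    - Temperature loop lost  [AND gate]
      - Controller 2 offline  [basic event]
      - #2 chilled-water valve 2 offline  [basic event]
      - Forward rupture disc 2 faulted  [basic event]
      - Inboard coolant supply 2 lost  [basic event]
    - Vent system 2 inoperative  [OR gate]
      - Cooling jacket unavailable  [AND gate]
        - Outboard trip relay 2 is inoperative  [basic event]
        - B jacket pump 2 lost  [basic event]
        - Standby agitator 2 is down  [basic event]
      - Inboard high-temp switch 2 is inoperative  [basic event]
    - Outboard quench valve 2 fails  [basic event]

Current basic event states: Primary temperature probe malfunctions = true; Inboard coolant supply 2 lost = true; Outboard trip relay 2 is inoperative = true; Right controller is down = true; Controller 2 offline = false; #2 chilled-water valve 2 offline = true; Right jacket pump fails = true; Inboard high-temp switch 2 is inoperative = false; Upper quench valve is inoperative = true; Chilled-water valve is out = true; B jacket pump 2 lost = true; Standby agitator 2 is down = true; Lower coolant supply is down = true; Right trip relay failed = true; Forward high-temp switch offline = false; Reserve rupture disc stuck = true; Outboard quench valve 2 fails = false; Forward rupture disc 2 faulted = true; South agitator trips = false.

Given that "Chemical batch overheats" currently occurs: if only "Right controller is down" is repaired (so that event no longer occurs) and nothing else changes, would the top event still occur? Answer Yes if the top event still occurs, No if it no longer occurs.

Yes

Counterfactual: set "Right controller is down" to not occurred.
Vent system unavailable [OR]: Right controller is down=not, Chilled-water valve is out=occurs, Reserve rupture disc stuck=occurs, Lower coolant supply is down=occurs → at least one input occurs → occurs.
Interlock chain fails [AND]: Right jacket pump fails=occurs, South agitator trips=not → not all inputs occur → does not occur.
Quench path unavailable [AND]: Right trip relay failed=occurs, Interlock chain fails=not, Forward high-temp switch offline=not, Upper quench valve is inoperative=occurs → not all inputs occur → does not occur.
Agitation branch inoperative [OR]: Vent system unavailable=occurs, Quench path unavailable=not, Primary temperature probe malfunctions=occurs → at least one input occurs → occurs.
Temperature loop lost [AND]: Controller 2 offline=not, #2 chilled-water valve 2 offline=occurs, Forward rupture disc 2 faulted=occurs, Inboard coolant supply 2 lost=occurs → not all inputs occur → does not occur.
Cooling jacket unavailable [AND]: Outboard trip relay 2 is inoperative=occurs, B jacket pump 2 lost=occurs, Standby agitator 2 is down=occurs → all inputs occur → occurs.
Vent system 2 inoperative [OR]: Cooling jacket unavailable=occurs, Inboard high-temp switch 2 is inoperative=not → at least one input occurs → occurs.
Interlock chain 2 inoperative [OR]: Temperature loop lost=not, Vent system 2 inoperative=occurs, Outboard quench valve 2 fails=not → at least one input occurs → occurs.
Chemical batch overheats [AND]: Agitation branch inoperative=occurs, Interlock chain 2 inoperative=occurs → all inputs occur → occurs.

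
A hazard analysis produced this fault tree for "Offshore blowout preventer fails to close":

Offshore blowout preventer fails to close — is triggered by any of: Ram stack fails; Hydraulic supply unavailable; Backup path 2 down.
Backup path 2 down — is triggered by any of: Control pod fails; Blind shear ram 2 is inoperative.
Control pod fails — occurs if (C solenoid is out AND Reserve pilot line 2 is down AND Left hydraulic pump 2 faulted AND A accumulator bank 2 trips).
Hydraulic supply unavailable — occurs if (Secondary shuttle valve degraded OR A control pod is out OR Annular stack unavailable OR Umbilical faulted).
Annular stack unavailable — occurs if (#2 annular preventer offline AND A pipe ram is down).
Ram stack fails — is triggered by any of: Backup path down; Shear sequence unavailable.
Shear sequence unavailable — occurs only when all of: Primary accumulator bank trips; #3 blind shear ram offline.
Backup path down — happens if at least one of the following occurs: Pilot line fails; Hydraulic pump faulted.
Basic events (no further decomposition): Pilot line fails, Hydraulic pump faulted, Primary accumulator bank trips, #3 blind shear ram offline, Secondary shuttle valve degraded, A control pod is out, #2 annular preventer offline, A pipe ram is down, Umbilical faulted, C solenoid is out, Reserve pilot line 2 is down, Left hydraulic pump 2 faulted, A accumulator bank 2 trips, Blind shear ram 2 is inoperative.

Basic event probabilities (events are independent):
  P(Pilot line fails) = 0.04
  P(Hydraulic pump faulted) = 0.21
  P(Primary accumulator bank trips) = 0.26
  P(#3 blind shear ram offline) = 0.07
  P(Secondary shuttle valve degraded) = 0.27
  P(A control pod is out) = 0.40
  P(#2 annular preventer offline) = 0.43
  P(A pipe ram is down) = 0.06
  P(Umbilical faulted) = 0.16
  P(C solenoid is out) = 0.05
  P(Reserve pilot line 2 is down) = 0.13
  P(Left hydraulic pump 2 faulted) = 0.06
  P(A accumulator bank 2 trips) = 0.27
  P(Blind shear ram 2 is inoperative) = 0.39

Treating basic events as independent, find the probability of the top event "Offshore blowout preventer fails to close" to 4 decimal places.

P(Backup path down) [OR] = 1 − (1−0.04) × (1−0.21) = 0.241600
P(Shear sequence unavailable) [AND] = 0.26 × 0.07 = 0.018200
P(Ram stack fails) [OR] = 1 − (1−0.241600) × (1−0.018200) = 0.255403
P(Annular stack unavailable) [AND] = 0.43 × 0.06 = 0.025800
P(Hydraulic supply unavailable) [OR] = 1 − (1−0.27) × (1−0.40) × (1−0.025800) × (1−0.16) = 0.641572
P(Control pod fails) [AND] = 0.05 × 0.13 × 0.06 × 0.27 = 0.000105
P(Backup path 2 down) [OR] = 1 − (1−0.000105) × (1−0.39) = 0.390064
P(Offshore blowout preventer fails to close) [OR] = 1 − (1−0.255403) × (1−0.641572) × (1−0.390064) = 0.837218
Rounded to 4 decimal places: P(Offshore blowout preventer fails to close) ≈ 0.8372.

0.8372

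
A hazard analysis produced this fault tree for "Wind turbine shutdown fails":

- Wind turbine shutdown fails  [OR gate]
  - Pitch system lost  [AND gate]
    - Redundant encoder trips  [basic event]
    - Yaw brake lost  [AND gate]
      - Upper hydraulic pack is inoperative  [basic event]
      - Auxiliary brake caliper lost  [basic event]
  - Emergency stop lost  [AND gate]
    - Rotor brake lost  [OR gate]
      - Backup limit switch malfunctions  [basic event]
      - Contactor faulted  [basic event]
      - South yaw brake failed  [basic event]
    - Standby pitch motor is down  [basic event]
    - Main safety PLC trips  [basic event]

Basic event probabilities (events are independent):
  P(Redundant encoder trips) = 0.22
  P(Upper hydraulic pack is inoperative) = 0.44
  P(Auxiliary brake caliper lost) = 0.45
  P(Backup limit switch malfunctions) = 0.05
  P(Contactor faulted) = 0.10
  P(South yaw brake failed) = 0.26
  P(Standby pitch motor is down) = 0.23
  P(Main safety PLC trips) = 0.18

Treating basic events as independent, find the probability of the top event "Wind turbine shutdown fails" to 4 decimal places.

P(Yaw brake lost) [AND] = 0.44 × 0.45 = 0.198000
P(Pitch system lost) [AND] = 0.22 × 0.198000 = 0.043560
P(Rotor brake lost) [OR] = 1 − (1−0.05) × (1−0.10) × (1−0.26) = 0.367300
P(Emergency stop lost) [AND] = 0.367300 × 0.23 × 0.18 = 0.015206
P(Wind turbine shutdown fails) [OR] = 1 − (1−0.043560) × (1−0.015206) = 0.058104
Rounded to 4 decimal places: P(Wind turbine shutdown fails) ≈ 0.0581.

0.0581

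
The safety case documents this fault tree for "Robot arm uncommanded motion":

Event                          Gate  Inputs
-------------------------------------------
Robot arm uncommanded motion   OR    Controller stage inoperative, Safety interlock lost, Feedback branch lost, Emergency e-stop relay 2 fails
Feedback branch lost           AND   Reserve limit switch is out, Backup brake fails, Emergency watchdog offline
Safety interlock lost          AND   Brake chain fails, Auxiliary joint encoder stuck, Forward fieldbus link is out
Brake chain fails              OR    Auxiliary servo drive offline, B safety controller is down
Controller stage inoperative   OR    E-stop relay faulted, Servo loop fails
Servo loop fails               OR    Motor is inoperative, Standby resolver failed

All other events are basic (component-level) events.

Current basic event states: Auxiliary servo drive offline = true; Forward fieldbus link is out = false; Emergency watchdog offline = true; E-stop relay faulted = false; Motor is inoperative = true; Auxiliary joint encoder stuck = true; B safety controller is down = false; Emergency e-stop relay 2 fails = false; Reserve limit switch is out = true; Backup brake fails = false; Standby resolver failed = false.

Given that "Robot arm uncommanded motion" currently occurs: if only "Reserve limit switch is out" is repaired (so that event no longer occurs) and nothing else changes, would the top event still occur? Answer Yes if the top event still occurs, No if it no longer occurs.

Yes

Counterfactual: set "Reserve limit switch is out" to not occurred.
Servo loop fails [OR]: Motor is inoperative=occurs, Standby resolver failed=not → at least one input occurs → occurs.
Controller stage inoperative [OR]: E-stop relay faulted=not, Servo loop fails=occurs → at least one input occurs → occurs.
Brake chain fails [OR]: Auxiliary servo drive offline=occurs, B safety controller is down=not → at least one input occurs → occurs.
Safety interlock lost [AND]: Brake chain fails=occurs, Auxiliary joint encoder stuck=occurs, Forward fieldbus link is out=not → not all inputs occur → does not occur.
Feedback branch lost [AND]: Reserve limit switch is out=not, Backup brake fails=not, Emergency watchdog offline=occurs → not all inputs occur → does not occur.
Robot arm uncommanded motion [OR]: Controller stage inoperative=occurs, Safety interlock lost=not, Feedback branch lost=not, Emergency e-stop relay 2 fails=not → at least one input occurs → occurs.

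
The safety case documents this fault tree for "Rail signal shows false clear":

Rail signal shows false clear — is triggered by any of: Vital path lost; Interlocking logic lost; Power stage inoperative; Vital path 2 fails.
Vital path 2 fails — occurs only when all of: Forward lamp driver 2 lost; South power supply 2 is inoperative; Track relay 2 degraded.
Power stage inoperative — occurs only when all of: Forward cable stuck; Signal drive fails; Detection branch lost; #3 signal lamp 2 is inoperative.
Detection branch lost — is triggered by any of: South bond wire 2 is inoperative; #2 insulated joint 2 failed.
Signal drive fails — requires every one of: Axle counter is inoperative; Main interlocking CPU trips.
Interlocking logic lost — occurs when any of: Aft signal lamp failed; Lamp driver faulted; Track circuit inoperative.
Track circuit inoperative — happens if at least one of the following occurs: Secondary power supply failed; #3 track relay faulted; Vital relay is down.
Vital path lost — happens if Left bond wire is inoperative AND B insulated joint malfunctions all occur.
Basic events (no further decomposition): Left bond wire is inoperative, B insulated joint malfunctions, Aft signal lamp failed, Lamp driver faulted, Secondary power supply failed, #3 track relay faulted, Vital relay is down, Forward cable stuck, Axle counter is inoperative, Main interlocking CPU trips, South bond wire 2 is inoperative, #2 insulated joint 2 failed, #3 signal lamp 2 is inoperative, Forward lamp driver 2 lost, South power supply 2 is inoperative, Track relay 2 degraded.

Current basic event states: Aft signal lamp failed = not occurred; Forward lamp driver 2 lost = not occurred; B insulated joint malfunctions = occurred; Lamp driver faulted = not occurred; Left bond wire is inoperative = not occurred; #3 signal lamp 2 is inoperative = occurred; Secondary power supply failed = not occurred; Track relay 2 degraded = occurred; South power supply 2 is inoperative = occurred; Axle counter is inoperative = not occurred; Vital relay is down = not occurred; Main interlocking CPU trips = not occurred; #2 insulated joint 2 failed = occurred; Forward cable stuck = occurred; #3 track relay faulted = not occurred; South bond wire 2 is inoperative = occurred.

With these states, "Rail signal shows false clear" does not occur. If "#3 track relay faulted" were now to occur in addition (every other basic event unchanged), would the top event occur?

Yes

Counterfactual: set "#3 track relay faulted" to occurred.
Vital path lost [AND]: Left bond wire is inoperative=not, B insulated joint malfunctions=occurs → not all inputs occur → does not occur.
Track circuit inoperative [OR]: Secondary power supply failed=not, #3 track relay faulted=occurs, Vital relay is down=not → at least one input occurs → occurs.
Interlocking logic lost [OR]: Aft signal lamp failed=not, Lamp driver faulted=not, Track circuit inoperative=occurs → at least one input occurs → occurs.
Signal drive fails [AND]: Axle counter is inoperative=not, Main interlocking CPU trips=not → not all inputs occur → does not occur.
Detection branch lost [OR]: South bond wire 2 is inoperative=occurs, #2 insulated joint 2 failed=occurs → at least one input occurs → occurs.
Power stage inoperative [AND]: Forward cable stuck=occurs, Signal drive fails=not, Detection branch lost=occurs, #3 signal lamp 2 is inoperative=occurs → not all inputs occur → does not occur.
Vital path 2 fails [AND]: Forward lamp driver 2 lost=not, South power supply 2 is inoperative=occurs, Track relay 2 degraded=occurs → not all inputs occur → does not occur.
Rail signal shows false clear [OR]: Vital path lost=not, Interlocking logic lost=occurs, Power stage inoperative=not, Vital path 2 fails=not → at least one input occurs → occurs.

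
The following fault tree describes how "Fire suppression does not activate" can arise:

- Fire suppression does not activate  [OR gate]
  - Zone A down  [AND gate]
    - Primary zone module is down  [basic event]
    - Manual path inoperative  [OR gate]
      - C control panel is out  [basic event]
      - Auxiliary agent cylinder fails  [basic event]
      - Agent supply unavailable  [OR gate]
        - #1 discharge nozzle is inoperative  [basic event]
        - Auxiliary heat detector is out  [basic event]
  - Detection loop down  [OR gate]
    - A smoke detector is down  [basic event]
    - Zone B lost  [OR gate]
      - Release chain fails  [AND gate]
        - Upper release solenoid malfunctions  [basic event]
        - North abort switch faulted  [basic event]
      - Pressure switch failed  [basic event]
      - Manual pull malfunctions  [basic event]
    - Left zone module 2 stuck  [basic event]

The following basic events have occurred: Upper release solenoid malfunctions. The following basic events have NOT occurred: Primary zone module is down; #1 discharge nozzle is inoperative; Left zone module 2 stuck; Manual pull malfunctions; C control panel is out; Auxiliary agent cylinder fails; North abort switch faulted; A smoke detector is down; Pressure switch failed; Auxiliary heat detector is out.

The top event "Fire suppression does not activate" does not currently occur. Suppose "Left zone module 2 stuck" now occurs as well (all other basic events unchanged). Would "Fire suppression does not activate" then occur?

Yes

Counterfactual: set "Left zone module 2 stuck" to occurred.
Agent supply unavailable [OR]: #1 discharge nozzle is inoperative=not, Auxiliary heat detector is out=not → no input occurs → does not occur.
Manual path inoperative [OR]: C control panel is out=not, Auxiliary agent cylinder fails=not, Agent supply unavailable=not → no input occurs → does not occur.
Zone A down [AND]: Primary zone module is down=not, Manual path inoperative=not → not all inputs occur → does not occur.
Release chain fails [AND]: Upper release solenoid malfunctions=occurs, North abort switch faulted=not → not all inputs occur → does not occur.
Zone B lost [OR]: Release chain fails=not, Pressure switch failed=not, Manual pull malfunctions=not → no input occurs → does not occur.
Detection loop down [OR]: A smoke detector is down=not, Zone B lost=not, Left zone module 2 stuck=occurs → at least one input occurs → occurs.
Fire suppression does not activate [OR]: Zone A down=not, Detection loop down=occurs → at least one input occurs → occurs.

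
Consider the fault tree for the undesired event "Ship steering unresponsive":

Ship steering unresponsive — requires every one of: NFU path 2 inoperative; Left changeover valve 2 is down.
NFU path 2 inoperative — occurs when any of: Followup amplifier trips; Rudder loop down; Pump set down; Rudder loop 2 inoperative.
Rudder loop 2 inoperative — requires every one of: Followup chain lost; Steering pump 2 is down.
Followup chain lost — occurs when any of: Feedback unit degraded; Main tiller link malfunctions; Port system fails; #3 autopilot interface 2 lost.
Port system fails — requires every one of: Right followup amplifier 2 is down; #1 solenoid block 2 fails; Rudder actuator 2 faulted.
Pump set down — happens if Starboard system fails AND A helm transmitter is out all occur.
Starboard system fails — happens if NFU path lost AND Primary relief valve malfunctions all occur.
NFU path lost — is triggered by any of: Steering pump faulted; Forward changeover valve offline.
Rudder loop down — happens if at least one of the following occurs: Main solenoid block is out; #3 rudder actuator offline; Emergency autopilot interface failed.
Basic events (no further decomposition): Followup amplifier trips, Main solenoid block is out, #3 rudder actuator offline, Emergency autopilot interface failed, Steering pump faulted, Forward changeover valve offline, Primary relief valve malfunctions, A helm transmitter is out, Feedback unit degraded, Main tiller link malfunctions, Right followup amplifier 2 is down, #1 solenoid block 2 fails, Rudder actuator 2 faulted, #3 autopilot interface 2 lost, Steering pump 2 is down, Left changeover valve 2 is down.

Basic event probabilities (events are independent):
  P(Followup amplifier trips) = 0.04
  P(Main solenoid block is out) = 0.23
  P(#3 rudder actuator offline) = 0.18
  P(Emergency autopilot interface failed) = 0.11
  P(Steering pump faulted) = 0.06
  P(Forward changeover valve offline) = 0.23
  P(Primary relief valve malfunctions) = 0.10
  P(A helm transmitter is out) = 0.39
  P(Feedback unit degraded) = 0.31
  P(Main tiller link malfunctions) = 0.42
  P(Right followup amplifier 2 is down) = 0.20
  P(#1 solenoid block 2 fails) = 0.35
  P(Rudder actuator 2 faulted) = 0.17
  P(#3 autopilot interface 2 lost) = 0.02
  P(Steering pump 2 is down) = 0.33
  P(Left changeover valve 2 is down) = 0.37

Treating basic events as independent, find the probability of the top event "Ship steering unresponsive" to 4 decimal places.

P(Rudder loop down) [OR] = 1 − (1−0.23) × (1−0.18) × (1−0.11) = 0.438054
P(NFU path lost) [OR] = 1 − (1−0.06) × (1−0.23) = 0.276200
P(Starboard system fails) [AND] = 0.276200 × 0.10 = 0.027620
P(Pump set down) [AND] = 0.027620 × 0.39 = 0.010772
P(Port system fails) [AND] = 0.20 × 0.35 × 0.17 = 0.011900
P(Followup chain lost) [OR] = 1 − (1−0.31) × (1−0.42) × (1−0.011900) × (1−0.02) = 0.612471
P(Rudder loop 2 inoperative) [AND] = 0.612471 × 0.33 = 0.202115
P(NFU path 2 inoperative) [OR] = 1 − (1−0.04) × (1−0.438054) × (1−0.010772) × (1−0.202115) = 0.574203
P(Ship steering unresponsive) [AND] = 0.574203 × 0.37 = 0.212455
Rounded to 4 decimal places: P(Ship steering unresponsive) ≈ 0.2125.

0.2125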